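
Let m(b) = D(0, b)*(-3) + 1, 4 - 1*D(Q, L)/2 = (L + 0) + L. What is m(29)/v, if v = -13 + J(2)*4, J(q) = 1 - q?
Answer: -325/17 ≈ -19.118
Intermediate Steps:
v = -17 (v = -13 + (1 - 1*2)*4 = -13 + (1 - 2)*4 = -13 - 1*4 = -13 - 4 = -17)
D(Q, L) = 8 - 4*L (D(Q, L) = 8 - 2*((L + 0) + L) = 8 - 2*(L + L) = 8 - 4*L)
m(b) = -23 + 12*b (m(b) = (8 - 4*b)*(-3) + 1 = (-24 + 12*b) + 1 = -23 + 12*b)
m(29)/v = (-23 + 12*29)/(-17) = (-23 + 348)*(-1/17) = 325*(-1/17) = -325/17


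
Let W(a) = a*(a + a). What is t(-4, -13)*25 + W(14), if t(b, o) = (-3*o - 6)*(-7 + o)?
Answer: -16108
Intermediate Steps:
W(a) = 2*a² (W(a) = a*(2*a) = 2*a²)
t(b, o) = (-7 + o)*(-6 - 3*o) (t(b, o) = (-6 - 3*o)*(-7 + o) = (-7 + o)*(-6 - 3*o))
t(-4, -13)*25 + W(14) = (42 - 3*(-13)² + 15*(-13))*25 + 2*14² = (42 - 3*169 - 195)*25 + 2*196 = (42 - 507 - 195)*25 + 392 = -660*25 + 392 = -16500 + 392 = -16108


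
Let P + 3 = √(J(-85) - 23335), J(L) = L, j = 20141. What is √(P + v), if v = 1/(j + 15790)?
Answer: √(-3873074352 + 2582073522*I*√5855)/35931 ≈ 8.6621 + 8.8336*I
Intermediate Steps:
v = 1/35931 (v = 1/(20141 + 15790) = 1/35931 ≈ 2.7831e-5)
P = -3 + 2*I*√5855 (P = -3 + √(-85 - 23335) = -3 + √(-23420) = -3 + 2*I*√5855 ≈ -3.0 + 153.04*I)
√(P + v) = √((-3 + 2*I*√5855) + 1/35931) = √(-107792/35931 + 2*I*√5855)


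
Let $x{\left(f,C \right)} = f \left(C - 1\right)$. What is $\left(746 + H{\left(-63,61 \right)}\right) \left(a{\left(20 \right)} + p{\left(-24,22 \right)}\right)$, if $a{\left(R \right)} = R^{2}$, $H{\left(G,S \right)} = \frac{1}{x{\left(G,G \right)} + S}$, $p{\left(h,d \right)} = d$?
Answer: $\frac{1288525938}{4093} \approx 3.1481 \cdot 10^{5}$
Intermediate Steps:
$x{\left(f,C \right)} = f \left(-1 + C\right)$
$H{\left(G,S \right)} = \frac{1}{S + G \left(-1 + G\right)}$ ($H{\left(G,S \right)} = \frac{1}{G \left(-1 + G\right) + S} = \frac{1}{S + G \left(-1 + G\right)}$)
$\left(746 + H{\left(-63,61 \right)}\right) \left(a{\left(20 \right)} + p{\left(-24,22 \right)}\right) = \left(746 + \frac{1}{61 - 63 \left(-1 - 63\right)}\right) \left(20^{2} + 22\right) = \left(746 + \frac{1}{61 - -4032}\right) \left(400 + 22\right) = \left(746 + \frac{1}{61 + 4032}\right) 422 = \left(746 + \frac{1}{4093}\right) 422 = \frac{3053379}{4093} \cdot 422 = \frac{1288525938}{4093}$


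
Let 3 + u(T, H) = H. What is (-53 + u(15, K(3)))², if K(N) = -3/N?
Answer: 3249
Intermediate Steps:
u(T, H) = -3 + H
(-53 + u(15, K(3)))² = (-53 + (-3 - 3/3))² = (-53 + (-3 - 3*⅓))² = (-53 + (-3 - 1))² = (-53 - 4)² = (-57)² = 3249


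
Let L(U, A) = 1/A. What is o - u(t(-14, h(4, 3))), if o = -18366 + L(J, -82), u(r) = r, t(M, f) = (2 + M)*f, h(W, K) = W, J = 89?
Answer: -1502077/82 ≈ -18318.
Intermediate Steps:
t(M, f) = f*(2 + M)
o = -1506013/82 (o = -18366 + 1/(-82) = -18366 - 1/82 = -1506013/82 ≈ -18366.)
o - u(t(-14, h(4, 3))) = -1506013/82 - 4*(2 - 14) = -1506013/82 - 4*(-12) = -1506013/82 - 1*(-48) = -1506013/82 + 48 = -1502077/82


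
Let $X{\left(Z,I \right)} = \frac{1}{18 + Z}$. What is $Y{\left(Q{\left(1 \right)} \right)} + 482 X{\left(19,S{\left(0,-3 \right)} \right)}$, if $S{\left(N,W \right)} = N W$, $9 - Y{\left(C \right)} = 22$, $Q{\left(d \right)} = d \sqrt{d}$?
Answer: $\frac{1}{37} \approx 0.027027$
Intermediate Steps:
$Q{\left(d \right)} = d^{\frac{3}{2}}$
$Y{\left(C \right)} = -13$ ($Y{\left(C \right)} = 9 - 22 = -13$)
$Y{\left(Q{\left(1 \right)} \right)} + 482 X{\left(19,S{\left(0,-3 \right)} \right)} = -13 + \frac{482}{18 + 19} = -13 + \frac{482}{37} = \frac{1}{37}$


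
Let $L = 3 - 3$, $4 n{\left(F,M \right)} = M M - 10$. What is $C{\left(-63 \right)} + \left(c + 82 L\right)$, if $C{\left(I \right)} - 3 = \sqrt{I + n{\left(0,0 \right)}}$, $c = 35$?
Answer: $38 + \frac{i \sqrt{262}}{2} \approx 38.0 + 8.0932 i$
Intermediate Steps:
$n{\left(F,M \right)} = - \frac{5}{2} + \frac{M^{2}}{4}$ ($n{\left(F,M \right)} = \frac{M M - 10}{4} = \frac{M^{2} - 10}{4} = \frac{-10 + M^{2}}{4} = - \frac{5}{2} + \frac{M^{2}}{4}$)
$L = 0$
$C{\left(I \right)} = 3 + \sqrt{- \frac{5}{2} + I}$ ($C{\left(I \right)} = 3 + \sqrt{I - \left(\frac{5}{2} - \frac{0^{2}}{4}\right)} = 3 + \sqrt{I + \left(- \frac{5}{2} + \frac{1}{4} \cdot 0\right)} = 3 + \sqrt{I + \left(- \frac{5}{2} + 0\right)} = 3 + \sqrt{I - \frac{5}{2}} = 3 + \sqrt{- \frac{5}{2} + I}$)
$C{\left(-63 \right)} + \left(c + 82 L\right) = \left(3 + \frac{\sqrt{-10 + 4 \left(-63\right)}}{2}\right) + \left(35 + 82 \cdot 0\right) = \left(3 + \frac{\sqrt{-10 - 252}}{2}\right) + \left(35 + 0\right) = \left(3 + \frac{\sqrt{-262}}{2}\right) + 35 = \left(3 + \frac{i \sqrt{262}}{2}\right) + 35 = 38 + \frac{i \sqrt{262}}{2}$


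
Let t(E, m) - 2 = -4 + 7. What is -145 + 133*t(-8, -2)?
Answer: 520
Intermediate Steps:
t(E, m) = 5 (t(E, m) = 2 + (-4 + 7) = 2 + 3 = 5)
-145 + 133*t(-8, -2) = -145 + 133*5 = -145 + 665 = 520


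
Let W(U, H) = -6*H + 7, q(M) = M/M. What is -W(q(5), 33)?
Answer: 191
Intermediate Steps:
q(M) = 1
W(U, H) = 7 - 6*H
-W(q(5), 33) = -(7 - 6*33) = -(7 - 198) = -1*(-191) = 191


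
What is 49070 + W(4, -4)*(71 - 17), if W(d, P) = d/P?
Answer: 49016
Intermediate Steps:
49070 + W(4, -4)*(71 - 17) = 49070 + (4/(-4))*(71 - 17) = 49070 + (4*(-¼))*54 = 49070 - 1*54 = 49070 - 54 = 49016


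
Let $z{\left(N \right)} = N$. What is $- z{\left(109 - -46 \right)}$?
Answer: $-155$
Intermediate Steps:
$- z{\left(109 - -46 \right)} = - (109 - -46) = - (109 + 46) = \left(-1\right) 155 = -155$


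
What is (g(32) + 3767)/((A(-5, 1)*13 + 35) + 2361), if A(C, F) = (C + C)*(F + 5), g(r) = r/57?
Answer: 214751/92112 ≈ 2.3314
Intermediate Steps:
g(r) = r/57 (g(r) = r*(1/57) = r/57)
A(C, F) = 2*C*(5 + F) (A(C, F) = (2*C)*(5 + F) = 2*C*(5 + F))
(g(32) + 3767)/((A(-5, 1)*13 + 35) + 2361) = ((1/57)*32 + 3767)/(((2*(-5)*(5 + 1))*13 + 35) + 2361) = (32/57 + 3767)/(((2*(-5)*6)*13 + 35) + 2361) = 214751/(57*((-60*13 + 35) + 2361)) = 214751/(57*((-780 + 35) + 2361)) = 214751/(57*(-745 + 2361)) = (214751/57)/1616 = (214751/57)*(1/1616) = 214751/92112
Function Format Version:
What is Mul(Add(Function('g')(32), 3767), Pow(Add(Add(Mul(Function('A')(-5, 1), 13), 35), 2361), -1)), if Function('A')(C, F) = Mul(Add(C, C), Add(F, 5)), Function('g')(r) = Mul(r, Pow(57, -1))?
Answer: Rational(214751, 92112) ≈ 2.3314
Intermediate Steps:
Function('g')(r) = Mul(Rational(1, 57), r) (Function('g')(r) = Mul(r, Rational(1, 57)) = Mul(Rational(1, 57), r))
Function('A')(C, F) = Mul(2, C, Add(5, F)) (Function('A')(C, F) = Mul(Mul(2, C), Add(5, F)) = Mul(2, C, Add(5, F)))
Mul(Add(Function('g')(32), 3767), Pow(Add(Add(Mul(Function('A')(-5, 1), 13), 35), 2361), -1)) = Mul(Add(Mul(Rational(1, 57), 32), 3767), Pow(Add(Add(Mul(Mul(2, -5, Add(5, 1)), 13), 35), 2361), -1)) = Mul(Add(Rational(32, 57), 3767), Pow(Add(Add(Mul(Mul(2, -5, 6), 13), 35), 2361), -1)) = Mul(Rational(214751, 57), Pow(Add(Add(Mul(-60, 13), 35), 2361), -1)) = Mul(Rational(214751, 57), Pow(Add(Add(-780, 35), 2361), -1)) = Mul(Rational(214751, 57), Pow(Add(-745, 2361), -1)) = Mul(Rational(214751, 57), Pow(1616, -1)) = Mul(Rational(214751, 57), Rational(1, 1616)) = Rational(214751, 92112)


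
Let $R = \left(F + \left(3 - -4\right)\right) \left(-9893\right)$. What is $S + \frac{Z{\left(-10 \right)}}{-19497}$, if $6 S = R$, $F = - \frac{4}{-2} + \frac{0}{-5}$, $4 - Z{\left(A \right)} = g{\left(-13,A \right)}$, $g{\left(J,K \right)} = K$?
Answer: $- \frac{578651491}{38994} \approx -14840.0$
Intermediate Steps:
$Z{\left(A \right)} = 4 - A$
$F = 2$ ($F = \left(-4\right) \left(- \frac{1}{2}\right) + 0 \left(- \frac{1}{5}\right) = 2 + 0 = 2$)
$R = -89037$ ($R = \left(2 + \left(3 - -4\right)\right) \left(-9893\right) = \left(2 + \left(3 + 4\right)\right) \left(-9893\right) = \left(2 + 7\right) \left(-9893\right) = 9 \left(-9893\right) = -89037$)
$S = - \frac{29679}{2}$ ($S = \frac{1}{6} \left(-89037\right) = - \frac{29679}{2} \approx -14840.0$)
$S + \frac{Z{\left(-10 \right)}}{-19497} = - \frac{29679}{2} + \frac{4 - -10}{-19497} = - \frac{29679}{2} + \left(4 + 10\right) \left(- \frac{1}{19497}\right) = - \frac{29679}{2} + 14 \left(- \frac{1}{19497}\right) = - \frac{29679}{2} - \frac{14}{19497} = - \frac{578651491}{38994}$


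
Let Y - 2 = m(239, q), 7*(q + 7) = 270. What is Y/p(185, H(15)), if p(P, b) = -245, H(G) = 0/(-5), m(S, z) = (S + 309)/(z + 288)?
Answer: -1662/109613 ≈ -0.015162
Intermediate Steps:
q = 221/7 (q = -7 + (1/7)*270 = -7 + 270/7 = 221/7 ≈ 31.571)
m(S, z) = (309 + S)/(288 + z)
H(G) = 0 (H(G) = 0*(-1/5) = 0)
Y = 8310/2237 (Y = 2 + (309 + 239)/(288 + 221/7) = 2 + 548/(2237/7) = 2 + (7/2237)*548 = 2 + 3836/2237 = 8310/2237 ≈ 3.7148)
Y/p(185, H(15)) = (8310/2237)/(-245) = (8310/2237)*(-1/245) = -1662/109613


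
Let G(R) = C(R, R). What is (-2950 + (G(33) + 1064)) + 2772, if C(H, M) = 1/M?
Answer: 29239/33 ≈ 886.03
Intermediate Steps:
G(R) = 1/R
(-2950 + (G(33) + 1064)) + 2772 = (-2950 + (1/33 + 1064)) + 2772 = (-2950 + 35113/33) + 2772 = -62237/33 + 2772 = 29239/33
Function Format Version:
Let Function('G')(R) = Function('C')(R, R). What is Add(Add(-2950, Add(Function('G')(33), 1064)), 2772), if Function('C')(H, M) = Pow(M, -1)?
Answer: Rational(29239, 33) ≈ 886.03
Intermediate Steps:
Function('G')(R) = Pow(R, -1)
Add(Add(-2950, Add(Function('G')(33), 1064)), 2772) = Add(Add(-2950, Add(Pow(33, -1), 1064)), 2772) = Add(Add(-2950, Add(Rational(1, 33), 1064)), 2772) = Add(Add(-2950, Rational(35113, 33)), 2772) = Add(Rational(-62237, 33), 2772) = Rational(29239, 33)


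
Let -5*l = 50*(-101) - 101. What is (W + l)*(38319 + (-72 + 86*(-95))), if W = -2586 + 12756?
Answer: 1684342077/5 ≈ 3.3687e+8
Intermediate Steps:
l = 5151/5 (l = -(50*(-101) - 101)/5 = -(-5050 - 101)/5 = -1/5*(-5151) = 5151/5 ≈ 1030.2)
W = 10170
(W + l)*(38319 + (-72 + 86*(-95))) = (10170 + 5151/5)*(38319 + (-72 + 86*(-95))) = 56001*(38319 + (-72 - 8170))/5 = 56001*(38319 - 8242)/5 = (56001/5)*30077 = 1684342077/5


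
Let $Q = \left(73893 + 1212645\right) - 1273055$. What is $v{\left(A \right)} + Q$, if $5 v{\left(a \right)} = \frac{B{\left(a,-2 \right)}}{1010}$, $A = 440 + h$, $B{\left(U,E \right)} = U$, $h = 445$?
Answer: $\frac{13618007}{1010} \approx 13483.0$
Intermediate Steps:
$A = 885$ ($A = 440 + 445 = 885$)
$v{\left(a \right)} = \frac{a}{5050}$ ($v{\left(a \right)} = \frac{a \frac{1}{1010}}{5} = \frac{\frac{1}{1010} a}{5} = \frac{a}{5050}$)
$Q = 13483$ ($Q = 1286538 - 1273055 = 13483$)
$v{\left(A \right)} + Q = \frac{1}{5050} \cdot 885 + 13483 = \frac{177}{1010} + 13483 = \frac{13618007}{1010}$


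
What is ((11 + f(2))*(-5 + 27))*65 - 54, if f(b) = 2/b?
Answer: 17106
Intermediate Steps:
((11 + f(2))*(-5 + 27))*65 - 54 = ((11 + 2/2)*(-5 + 27))*65 - 54 = ((11 + 2*(1/2))*22)*65 - 54 = ((11 + 1)*22)*65 - 54 = (12*22)*65 - 54 = 264*65 - 54 = 17160 - 54 = 17106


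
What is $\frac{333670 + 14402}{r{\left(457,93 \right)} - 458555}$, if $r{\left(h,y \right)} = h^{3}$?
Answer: $\frac{174036}{47492719} \approx 0.0036645$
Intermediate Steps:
$\frac{333670 + 14402}{r{\left(457,93 \right)} - 458555} = \frac{333670 + 14402}{457^{3} - 458555} = \frac{348072}{95443993 - 458555} = \frac{348072}{94985438} = 348072 \cdot \frac{1}{94985438} = \frac{174036}{47492719}$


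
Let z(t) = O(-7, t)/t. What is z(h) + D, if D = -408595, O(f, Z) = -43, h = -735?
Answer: -300317282/735 ≈ -4.0860e+5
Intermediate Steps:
z(t) = -43/t
z(h) + D = -43/(-735) - 408595 = -43*(-1/735) - 408595 = 43/735 - 408595 = -300317282/735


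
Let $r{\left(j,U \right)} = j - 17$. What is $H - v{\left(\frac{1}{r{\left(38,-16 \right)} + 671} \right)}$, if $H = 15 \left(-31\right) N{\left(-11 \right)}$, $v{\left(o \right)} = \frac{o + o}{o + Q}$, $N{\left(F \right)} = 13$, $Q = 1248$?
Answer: $- \frac{5220564767}{863617} \approx -6045.0$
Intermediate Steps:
$r{\left(j,U \right)} = -17 + j$ ($r{\left(j,U \right)} = j - 17 = -17 + j$)
$v{\left(o \right)} = \frac{2 o}{1248 + o}$ ($v{\left(o \right)} = \frac{o + o}{o + 1248} = \frac{2 o}{1248 + o}$)
$H = -6045$ ($H = 15 \left(-31\right) 13 = \left(-465\right) 13 = -6045$)
$H - v{\left(\frac{1}{r{\left(38,-16 \right)} + 671} \right)} = -6045 - \frac{2}{\left(\left(-17 + 38\right) + 671\right) \left(1248 + \frac{1}{\left(-17 + 38\right) + 671}\right)} = -6045 - \frac{2}{\left(21 + 671\right) \left(1248 + \frac{1}{21 + 671}\right)} = -6045 - \frac{2}{692 \left(1248 + \frac{1}{692}\right)} = -6045 - 2 \cdot \frac{1}{692} \frac{1}{1248 + \frac{1}{692}} = -6045 - 2 \cdot \frac{1}{692} \frac{1}{\frac{863617}{692}} = -6045 - 2 \cdot \frac{1}{692} \cdot \frac{692}{863617} = -6045 - \frac{2}{863617} = - \frac{5220564767}{863617}$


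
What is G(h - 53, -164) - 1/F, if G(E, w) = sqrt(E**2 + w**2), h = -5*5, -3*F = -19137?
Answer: -1/6379 + 2*sqrt(8245) ≈ 181.60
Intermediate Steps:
F = 6379 (F = -1/3*(-19137) = 6379)
h = -25
G(h - 53, -164) - 1/F = sqrt((-25 - 53)**2 + (-164)**2) - 1/6379 = sqrt((-78)**2 + 26896) - 1*1/6379 = sqrt(6084 + 26896) - 1/6379 = sqrt(32980) - 1/6379 = 2*sqrt(8245) - 1/6379 = -1/6379 + 2*sqrt(8245)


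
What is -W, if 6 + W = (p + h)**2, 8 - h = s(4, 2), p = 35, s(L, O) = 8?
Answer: -1219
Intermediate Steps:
h = 0 (h = 8 - 1*8 = 8 - 8 = 0)
W = 1219 (W = -6 + (35 + 0)**2 = -6 + 35**2 = -6 + 1225 = 1219)
-W = -1*1219 = -1219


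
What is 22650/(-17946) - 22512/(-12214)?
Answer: 10612771/18266037 ≈ 0.58101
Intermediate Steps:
22650/(-17946) - 22512/(-12214) = 22650*(-1/17946) - 22512*(-1/12214) = -3775/2991 + 11256/6107 = 10612771/18266037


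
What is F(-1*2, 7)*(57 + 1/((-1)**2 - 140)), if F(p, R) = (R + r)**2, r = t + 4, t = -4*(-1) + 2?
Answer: 2289458/139 ≈ 16471.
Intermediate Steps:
t = 6 (t = 4 + 2 = 6)
r = 10 (r = 6 + 4 = 10)
F(p, R) = (10 + R)**2 (F(p, R) = (R + 10)**2 = (10 + R)**2)
F(-1*2, 7)*(57 + 1/((-1)**2 - 140)) = (10 + 7)**2*(57 + 1/((-1)**2 - 140)) = 17**2*(57 + 1/(1 - 140)) = 289*(57 + 1/(-139)) = 289*(57 - 1/139) = 289*(7922/139) = 2289458/139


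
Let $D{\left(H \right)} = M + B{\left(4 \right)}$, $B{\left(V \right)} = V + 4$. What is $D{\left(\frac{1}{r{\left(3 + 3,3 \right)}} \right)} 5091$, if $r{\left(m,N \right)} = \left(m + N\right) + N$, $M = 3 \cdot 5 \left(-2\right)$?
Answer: $-112002$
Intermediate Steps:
$B{\left(V \right)} = 4 + V$
$M = -30$ ($M = 15 \left(-2\right) = -30$)
$r{\left(m,N \right)} = m + 2 N$ ($r{\left(m,N \right)} = \left(N + m\right) + N = m + 2 N$)
$D{\left(H \right)} = -22$ ($D{\left(H \right)} = -30 + \left(4 + 4\right) = -30 + 8 = -22$)
$D{\left(\frac{1}{r{\left(3 + 3,3 \right)}} \right)} 5091 = \left(-22\right) 5091 = -112002$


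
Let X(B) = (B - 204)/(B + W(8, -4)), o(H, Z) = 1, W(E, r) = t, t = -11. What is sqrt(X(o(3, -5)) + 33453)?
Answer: sqrt(3347330)/10 ≈ 182.96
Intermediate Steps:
W(E, r) = -11
X(B) = (-204 + B)/(-11 + B) (X(B) = (B - 204)/(B - 11) = (-204 + B)/(-11 + B))
sqrt(X(o(3, -5)) + 33453) = sqrt((-204 + 1)/(-11 + 1) + 33453) = sqrt(-203/(-10) + 33453) = sqrt(-1/10*(-203) + 33453) = sqrt(203/10 + 33453) = sqrt(334733/10) = sqrt(3347330)/10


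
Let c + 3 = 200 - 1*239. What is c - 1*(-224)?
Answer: 182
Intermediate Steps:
c = -42 (c = -3 + (200 - 1*239) = -3 + (200 - 239) = -3 - 39 = -42)
c - 1*(-224) = -42 - 1*(-224) = -42 + 224 = 182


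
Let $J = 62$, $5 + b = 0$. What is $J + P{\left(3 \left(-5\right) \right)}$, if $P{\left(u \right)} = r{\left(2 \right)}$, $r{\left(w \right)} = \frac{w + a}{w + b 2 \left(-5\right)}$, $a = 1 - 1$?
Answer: $\frac{1613}{26} \approx 62.038$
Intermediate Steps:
$b = -5$ ($b = -5 + 0 = -5$)
$a = 0$
$r{\left(w \right)} = \frac{w}{50 + w}$ ($r{\left(w \right)} = \frac{w + 0}{w + \left(-5\right) 2 \left(-5\right)} = \frac{w}{w - -50} = \frac{w}{w + 50} = \frac{w}{50 + w}$)
$P{\left(u \right)} = \frac{1}{26}$ ($P{\left(u \right)} = \frac{2}{50 + 2} = \frac{2}{52} = 2 \cdot \frac{1}{52} = \frac{1}{26}$)
$J + P{\left(3 \left(-5\right) \right)} = 62 + \frac{1}{26} = \frac{1613}{26}$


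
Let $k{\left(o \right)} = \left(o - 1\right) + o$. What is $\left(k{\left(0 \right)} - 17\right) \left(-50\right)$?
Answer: $900$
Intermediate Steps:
$k{\left(o \right)} = -1 + 2 o$ ($k{\left(o \right)} = \left(-1 + o\right) + o = -1 + 2 o$)
$\left(k{\left(0 \right)} - 17\right) \left(-50\right) = \left(\left(-1 + 2 \cdot 0\right) - 17\right) \left(-50\right) = \left(\left(-1 + 0\right) - 17\right) \left(-50\right) = \left(-1 - 17\right) \left(-50\right) = \left(-18\right) \left(-50\right) = 900$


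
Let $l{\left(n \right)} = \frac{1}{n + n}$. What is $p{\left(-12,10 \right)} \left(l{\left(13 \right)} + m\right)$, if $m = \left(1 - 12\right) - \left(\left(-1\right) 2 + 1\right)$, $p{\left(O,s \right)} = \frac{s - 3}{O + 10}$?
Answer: $\frac{1813}{52} \approx 34.865$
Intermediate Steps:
$l{\left(n \right)} = \frac{1}{2 n}$
$p{\left(O,s \right)} = \frac{-3 + s}{10 + O}$
$m = -10$ ($m = -11 - \left(-2 + 1\right) = -11 - -1 = -11 + 1 = -10$)
$p{\left(-12,10 \right)} \left(l{\left(13 \right)} + m\right) = \frac{-3 + 10}{10 - 12} \left(\frac{1}{2 \cdot 13} - 10\right) = \frac{1}{-2} \cdot 7 \left(\frac{1}{2} \cdot \frac{1}{13} - 10\right) = \left(- \frac{1}{2}\right) 7 \left(\frac{1}{26} - 10\right) = \left(- \frac{7}{2}\right) \left(- \frac{259}{26}\right) = \frac{1813}{52}$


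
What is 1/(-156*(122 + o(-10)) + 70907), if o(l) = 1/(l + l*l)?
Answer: 15/778099 ≈ 1.9278e-5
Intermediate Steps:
o(l) = 1/(l + l²)
1/(-156*(122 + o(-10)) + 70907) = 1/(-156*(122 + 1/((-10)*(1 - 10))) + 70907) = 1/(-156*(122 - ⅒/(-9)) + 70907) = 1/(-156*(122 - ⅒*(-⅑)) + 70907) = 1/(-156*(122 + 1/90) + 70907) = 1/(-156*10981/90 + 70907) = 1/(-285506/15 + 70907) = 1/(778099/15) = 15/778099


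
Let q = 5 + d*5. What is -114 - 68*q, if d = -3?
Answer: 566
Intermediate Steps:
q = -10 (q = 5 - 3*5 = 5 - 15 = -10)
-114 - 68*q = -114 - 68*(-10) = -114 + 680 = 566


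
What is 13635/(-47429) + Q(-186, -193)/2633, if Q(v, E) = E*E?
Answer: 1730781866/124880557 ≈ 13.859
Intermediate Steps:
Q(v, E) = E**2
13635/(-47429) + Q(-186, -193)/2633 = 13635/(-47429) + (-193)**2/2633 = 13635*(-1/47429) + 37249*(1/2633) = -13635/47429 + 37249/2633 = 1730781866/124880557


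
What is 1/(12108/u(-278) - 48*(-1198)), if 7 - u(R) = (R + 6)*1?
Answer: 93/5351908 ≈ 1.7377e-5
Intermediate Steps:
u(R) = 1 - R (u(R) = 7 - (R + 6) = 7 - (6 + R) = 7 + (-6 - R) = 1 - R)
1/(12108/u(-278) - 48*(-1198)) = 1/(12108/(1 - 1*(-278)) - 48*(-1198)) = 1/(12108/(1 + 278) + 57504) = 1/(12108/279 + 57504) = 1/(12108*(1/279) + 57504) = 1/(4036/93 + 57504) = 1/(5351908/93) = 93/5351908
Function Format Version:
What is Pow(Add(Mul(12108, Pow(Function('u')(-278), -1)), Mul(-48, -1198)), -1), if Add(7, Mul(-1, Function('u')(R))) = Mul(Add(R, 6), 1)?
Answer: Rational(93, 5351908) ≈ 1.7377e-5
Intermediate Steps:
Function('u')(R) = Add(1, Mul(-1, R)) (Function('u')(R) = Add(7, Mul(-1, Mul(Add(R, 6), 1))) = Add(7, Mul(-1, Mul(Add(6, R), 1))) = Add(7, Mul(-1, Add(6, R))) = Add(7, Add(-6, Mul(-1, R))) = Add(1, Mul(-1, R)))
Pow(Add(Mul(12108, Pow(Function('u')(-278), -1)), Mul(-48, -1198)), -1) = Pow(Add(Mul(12108, Pow(Add(1, Mul(-1, -278)), -1)), Mul(-48, -1198)), -1) = Pow(Add(Mul(12108, Pow(Add(1, 278), -1)), 57504), -1) = Pow(Add(Mul(12108, Pow(279, -1)), 57504), -1) = Pow(Add(Mul(12108, Rational(1, 279)), 57504), -1) = Pow(Add(Rational(4036, 93), 57504), -1) = Pow(Rational(5351908, 93), -1) = Rational(93, 5351908)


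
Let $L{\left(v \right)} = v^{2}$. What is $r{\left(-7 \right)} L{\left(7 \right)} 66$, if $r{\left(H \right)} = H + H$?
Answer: $-45276$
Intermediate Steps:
$r{\left(H \right)} = 2 H$
$r{\left(-7 \right)} L{\left(7 \right)} 66 = 2 \left(-7\right) 7^{2} \cdot 66 = \left(-14\right) 49 \cdot 66 = \left(-686\right) 66 = -45276$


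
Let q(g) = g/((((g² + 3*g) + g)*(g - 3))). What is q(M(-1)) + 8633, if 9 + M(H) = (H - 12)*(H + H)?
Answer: 2538103/294 ≈ 8633.0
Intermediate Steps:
M(H) = -9 + 2*H*(-12 + H) (M(H) = -9 + (H - 12)*(H + H) = -9 + (-12 + H)*(2*H) = -9 + 2*H*(-12 + H))
q(g) = g/((-3 + g)*(g² + 4*g)) (q(g) = g/(((g² + 4*g)*(-3 + g))) = g/(((-3 + g)*(g² + 4*g))) = g*(1/((-3 + g)*(g² + 4*g))) = g/((-3 + g)*(g² + 4*g)))
q(M(-1)) + 8633 = 1/(-12 + (-9 - 24*(-1) + 2*(-1)²) + (-9 - 24*(-1) + 2*(-1)²)²) + 8633 = 1/(-12 + (-9 + 24 + 2*1) + (-9 + 24 + 2*1)²) + 8633 = 1/(-12 + (-9 + 24 + 2) + (-9 + 24 + 2)²) + 8633 = 1/(-12 + 17 + 17²) + 8633 = 1/(-12 + 17 + 289) + 8633 = 1/294 + 8633 = 2538103/294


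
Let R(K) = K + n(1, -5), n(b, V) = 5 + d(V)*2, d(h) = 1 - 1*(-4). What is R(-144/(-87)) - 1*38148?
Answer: -1105809/29 ≈ -38131.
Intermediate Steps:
d(h) = 5 (d(h) = 1 + 4 = 5)
n(b, V) = 15 (n(b, V) = 5 + 5*2 = 5 + 10 = 15)
R(K) = 15 + K (R(K) = K + 15 = 15 + K)
R(-144/(-87)) - 1*38148 = (15 - 144/(-87)) - 1*38148 = (15 - 144*(-1/87)) - 38148 = (15 + 48/29) - 38148 = 483/29 - 38148 = -1105809/29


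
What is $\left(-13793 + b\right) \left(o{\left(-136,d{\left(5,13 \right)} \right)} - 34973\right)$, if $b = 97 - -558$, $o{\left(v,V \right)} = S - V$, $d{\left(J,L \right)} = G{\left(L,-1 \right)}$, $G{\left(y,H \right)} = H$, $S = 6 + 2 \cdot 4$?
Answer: $459278204$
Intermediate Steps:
$S = 14$ ($S = 6 + 8 = 14$)
$d{\left(J,L \right)} = -1$
$o{\left(v,V \right)} = 14 - V$
$b = 655$ ($b = 97 + 558 = 655$)
$\left(-13793 + b\right) \left(o{\left(-136,d{\left(5,13 \right)} \right)} - 34973\right) = \left(-13793 + 655\right) \left(\left(14 - -1\right) - 34973\right) = - 13138 \left(\left(14 + 1\right) - 34973\right) = - 13138 \left(15 - 34973\right) = \left(-13138\right) \left(-34958\right) = 459278204$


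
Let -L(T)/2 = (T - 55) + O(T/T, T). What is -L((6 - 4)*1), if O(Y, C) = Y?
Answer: -104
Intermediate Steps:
L(T) = 108 - 2*T (L(T) = -2*((T - 55) + T/T) = -2*((-55 + T) + 1) = -2*(-54 + T) = 108 - 2*T)
-L((6 - 4)*1) = -(108 - 2*(6 - 4)) = -(108 - 4) = -1*104 = -104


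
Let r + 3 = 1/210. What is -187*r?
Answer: 117623/210 ≈ 560.11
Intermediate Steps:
r = -629/210 (r = -3 + 1/210 = -629/210 ≈ -2.9952)
-187*r = -187*(-629/210) = 117623/210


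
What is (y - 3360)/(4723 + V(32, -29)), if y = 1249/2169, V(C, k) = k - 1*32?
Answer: -7286591/10111878 ≈ -0.72060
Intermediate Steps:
V(C, k) = -32 + k (V(C, k) = k - 32 = -32 + k)
y = 1249/2169 (y = 1249*(1/2169) = 1249/2169 ≈ 0.57584)
(y - 3360)/(4723 + V(32, -29)) = (1249/2169 - 3360)/(4723 + (-32 - 29)) = -7286591/(2169*(4723 - 61)) = -7286591/2169/4662 = -7286591/2169*1/4662 = -7286591/10111878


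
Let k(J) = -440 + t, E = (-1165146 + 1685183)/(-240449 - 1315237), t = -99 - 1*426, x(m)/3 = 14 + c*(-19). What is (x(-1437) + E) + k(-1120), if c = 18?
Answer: -3032552051/1555686 ≈ -1949.3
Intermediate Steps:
x(m) = -984 (x(m) = 3*(14 + 18*(-19)) = 3*(14 - 342) = 3*(-328) = -984)
t = -525 (t = -99 - 426 = -525)
E = -520037/1555686 (E = 520037/(-1555686) = 520037*(-1/1555686) = -520037/1555686 ≈ -0.33428)
k(J) = -965 (k(J) = -440 - 525 = -965)
(x(-1437) + E) + k(-1120) = (-984 - 520037/1555686) - 965 = -1531315061/1555686 - 965 = -3032552051/1555686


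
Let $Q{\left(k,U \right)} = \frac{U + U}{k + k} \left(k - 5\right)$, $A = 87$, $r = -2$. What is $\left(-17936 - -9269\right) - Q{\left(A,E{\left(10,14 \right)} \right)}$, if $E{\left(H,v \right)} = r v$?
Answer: $- \frac{751733}{87} \approx -8640.6$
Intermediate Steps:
$E{\left(H,v \right)} = - 2 v$
$Q{\left(k,U \right)} = \frac{U \left(-5 + k\right)}{k}$ ($Q{\left(k,U \right)} = \frac{2 U}{2 k} \left(-5 + k\right) = 2 U \frac{1}{2 k} \left(-5 + k\right) = \frac{U}{k} \left(-5 + k\right) = \frac{U \left(-5 + k\right)}{k}$)
$\left(-17936 - -9269\right) - Q{\left(A,E{\left(10,14 \right)} \right)} = \left(-17936 - -9269\right) - \frac{\left(-2\right) 14 \left(-5 + 87\right)}{87} = \left(-17936 + 9269\right) - \left(-28\right) \frac{1}{87} \cdot 82 = -8667 - - \frac{2296}{87} = -8667 + \frac{2296}{87} = - \frac{751733}{87}$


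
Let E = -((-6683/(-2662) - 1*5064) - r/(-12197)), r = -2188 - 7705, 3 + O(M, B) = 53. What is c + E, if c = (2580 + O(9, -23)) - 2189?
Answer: 178683441685/32468414 ≈ 5503.3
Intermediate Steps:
O(M, B) = 50 (O(M, B) = -3 + 53 = 50)
r = -9893
c = 441 (c = (2580 + 50) - 2189 = 2630 - 2189 = 441)
E = 164364871111/32468414 (E = -((-6683/(-2662) - 1*5064) - (-9893)/(-12197)) = -((-6683*(-1/2662) - 5064) - (-9893)*(-1)/12197) = -((6683/2662 - 5064) - 1*9893/12197) = -(-13473685/2662 - 9893/12197) = -1*(-164364871111/32468414) = 164364871111/32468414 ≈ 5062.3)
c + E = 441 + 164364871111/32468414 = 178683441685/32468414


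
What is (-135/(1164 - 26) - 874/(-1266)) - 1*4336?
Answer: -3123043093/720354 ≈ -4335.4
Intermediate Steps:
(-135/(1164 - 26) - 874/(-1266)) - 1*4336 = (-135/1138 - 874*(-1/1266)) - 4336 = (-135*1/1138 + 437/633) - 4336 = (-135/1138 + 437/633) - 4336 = 411851/720354 - 4336 = -3123043093/720354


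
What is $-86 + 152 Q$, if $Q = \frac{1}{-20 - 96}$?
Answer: $- \frac{2532}{29} \approx -87.31$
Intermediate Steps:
$Q = - \frac{1}{116}$ ($Q = \frac{1}{-20 - 96} = \frac{1}{-116} = - \frac{1}{116} \approx -0.0086207$)
$-86 + 152 Q = -86 + 152 \left(- \frac{1}{116}\right) = -86 - \frac{38}{29} = - \frac{2532}{29}$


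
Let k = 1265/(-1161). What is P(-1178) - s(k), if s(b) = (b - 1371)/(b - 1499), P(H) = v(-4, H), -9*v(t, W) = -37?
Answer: 12525596/3918609 ≈ 3.1964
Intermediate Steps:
v(t, W) = 37/9 (v(t, W) = -⅑*(-37) = 37/9)
k = -1265/1161 (k = 1265*(-1/1161) = -1265/1161 ≈ -1.0896)
P(H) = 37/9
s(b) = (-1371 + b)/(-1499 + b)
P(-1178) - s(k) = 37/9 - (-1371 - 1265/1161)/(-1499 - 1265/1161) = 37/9 - (-1592996)/((-1741604/1161)*1161) = 37/9 - (-1161)*(-1592996)/(1741604*1161) = 37/9 - 1*398249/435401 = 37/9 - 398249/435401 = 12525596/3918609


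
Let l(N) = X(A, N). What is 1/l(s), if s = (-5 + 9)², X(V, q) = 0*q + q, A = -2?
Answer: 1/16 ≈ 0.062500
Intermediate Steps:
X(V, q) = q (X(V, q) = 0 + q = q)
s = 16 (s = 4² = 16)
l(N) = N
1/l(s) = 1/16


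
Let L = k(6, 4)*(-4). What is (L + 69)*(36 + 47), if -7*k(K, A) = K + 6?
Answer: 44073/7 ≈ 6296.1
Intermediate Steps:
k(K, A) = -6/7 - K/7 (k(K, A) = -(K + 6)/7 = -(6 + K)/7 = -6/7 - K/7)
L = 48/7 (L = (-6/7 - 1/7*6)*(-4) = (-6/7 - 6/7)*(-4) = -12/7*(-4) = 48/7 ≈ 6.8571)
(L + 69)*(36 + 47) = (48/7 + 69)*(36 + 47) = (531/7)*83 = 44073/7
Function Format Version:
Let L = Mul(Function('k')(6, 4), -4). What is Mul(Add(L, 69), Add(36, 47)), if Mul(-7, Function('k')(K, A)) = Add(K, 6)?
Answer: Rational(44073, 7) ≈ 6296.1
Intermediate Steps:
Function('k')(K, A) = Add(Rational(-6, 7), Mul(Rational(-1, 7), K)) (Function('k')(K, A) = Mul(Rational(-1, 7), Add(K, 6)) = Mul(Rational(-1, 7), Add(6, K)) = Add(Rational(-6, 7), Mul(Rational(-1, 7), K)))
L = Rational(48, 7) (L = Mul(Add(Rational(-6, 7), Mul(Rational(-1, 7), 6)), -4) = Mul(Add(Rational(-6, 7), Rational(-6, 7)), -4) = Mul(Rational(-12, 7), -4) = Rational(48, 7) ≈ 6.8571)
Mul(Add(L, 69), Add(36, 47)) = Mul(Add(Rational(48, 7), 69), Add(36, 47)) = Mul(Rational(531, 7), 83) = Rational(44073, 7)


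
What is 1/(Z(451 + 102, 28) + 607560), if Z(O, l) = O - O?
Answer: 1/607560 ≈ 1.6459e-6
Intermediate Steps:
Z(O, l) = 0
1/(Z(451 + 102, 28) + 607560) = 1/(0 + 607560) = 1/607560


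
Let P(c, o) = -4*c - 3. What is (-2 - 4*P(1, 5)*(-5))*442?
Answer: -62764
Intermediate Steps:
P(c, o) = -3 - 4*c
(-2 - 4*P(1, 5)*(-5))*442 = (-2 - 4*(-3 - 4*1)*(-5))*442 = (-2 - 4*(-3 - 4)*(-5))*442 = (-2 - 4*(-7)*(-5))*442 = (-2 + 28*(-5))*442 = (-2 - 140)*442 = -142*442 = -62764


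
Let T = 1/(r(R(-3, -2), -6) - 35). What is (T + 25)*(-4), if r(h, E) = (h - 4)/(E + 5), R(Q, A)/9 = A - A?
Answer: -3096/31 ≈ -99.871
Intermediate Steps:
R(Q, A) = 0 (R(Q, A) = 9*(A - A) = 9*0 = 0)
r(h, E) = (-4 + h)/(5 + E)
T = -1/31 (T = 1/((-4 + 0)/(5 - 6) - 35) = 1/(-4/(-1) - 35) = 1/(-1*(-4) - 35) = 1/(4 - 35) = 1/(-31) = -1/31 ≈ -0.032258)
(T + 25)*(-4) = (-1/31 + 25)*(-4) = (774/31)*(-4) = -3096/31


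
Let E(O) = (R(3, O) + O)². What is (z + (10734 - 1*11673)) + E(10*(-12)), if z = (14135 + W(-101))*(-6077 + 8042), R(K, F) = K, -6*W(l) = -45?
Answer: 55605525/2 ≈ 2.7803e+7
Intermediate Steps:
W(l) = 15/2 (W(l) = -⅙*(-45) = 15/2)
z = 55580025/2 (z = (14135 + 15/2)*(-6077 + 8042) = (28285/2)*1965 = 55580025/2 ≈ 2.7790e+7)
E(O) = (3 + O)²
(z + (10734 - 1*11673)) + E(10*(-12)) = (55580025/2 + (10734 - 1*11673)) + (3 + 10*(-12))² = (55580025/2 + (10734 - 11673)) + (3 - 120)² = (55580025/2 - 939) + (-117)² = 55578147/2 + 13689 = 55605525/2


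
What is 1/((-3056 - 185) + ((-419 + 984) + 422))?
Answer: -1/2254 ≈ -0.00044366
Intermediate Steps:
1/((-3056 - 185) + ((-419 + 984) + 422)) = 1/(-3241 + (565 + 422)) = 1/(-3241 + 987) = 1/(-2254) = -1/2254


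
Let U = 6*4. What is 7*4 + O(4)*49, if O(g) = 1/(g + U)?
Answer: 119/4 ≈ 29.750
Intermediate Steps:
U = 24
O(g) = 1/(24 + g) (O(g) = 1/(g + 24) = 1/(24 + g))
7*4 + O(4)*49 = 7*4 + 49/(24 + 4) = 28 + 49/28 = 28 + (1/28)*49 = 28 + 7/4 = 119/4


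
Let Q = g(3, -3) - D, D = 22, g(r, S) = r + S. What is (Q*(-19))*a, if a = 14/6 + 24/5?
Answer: 44726/15 ≈ 2981.7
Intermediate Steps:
g(r, S) = S + r
Q = -22 (Q = (-3 + 3) - 1*22 = 0 - 22 = -22)
a = 107/15 (a = 14*(1/6) + 24*(1/5) = 7/3 + 24/5 = 107/15 ≈ 7.1333)
(Q*(-19))*a = -22*(-19)*(107/15) = 418*(107/15) = 44726/15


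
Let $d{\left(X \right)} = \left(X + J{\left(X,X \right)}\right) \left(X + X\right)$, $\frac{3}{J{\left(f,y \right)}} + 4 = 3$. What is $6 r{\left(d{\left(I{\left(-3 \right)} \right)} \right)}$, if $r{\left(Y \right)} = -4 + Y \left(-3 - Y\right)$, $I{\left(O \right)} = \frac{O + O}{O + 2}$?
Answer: $-8448$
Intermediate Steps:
$I{\left(O \right)} = \frac{2 O}{2 + O}$
$J{\left(f,y \right)} = -3$ ($J{\left(f,y \right)} = \frac{3}{-4 + 3} = \frac{3}{-1} = 3 \left(-1\right) = -3$)
$d{\left(X \right)} = 2 X \left(-3 + X\right)$ ($d{\left(X \right)} = \left(X - 3\right) \left(X + X\right) = \left(-3 + X\right) 2 X = 2 X \left(-3 + X\right)$)
$6 r{\left(d{\left(I{\left(-3 \right)} \right)} \right)} = 6 \left(-4 - \left(2 \cdot 2 \left(-3\right) \frac{1}{2 - 3} \left(-3 + 2 \left(-3\right) \frac{1}{2 - 3}\right)\right)^{2} - 3 \cdot 2 \cdot 2 \left(-3\right) \frac{1}{2 - 3} \left(-3 + 2 \left(-3\right) \frac{1}{2 - 3}\right)\right) = 6 \left(-4 - \left(2 \cdot 2 \left(-3\right) \frac{1}{-1} \left(-3 + 2 \left(-3\right) \frac{1}{-1}\right)\right)^{2} - 3 \cdot 2 \cdot 2 \left(-3\right) \frac{1}{-1} \left(-3 + 2 \left(-3\right) \frac{1}{-1}\right)\right) = 6 \left(-4 - \left(2 \cdot 2 \left(-3\right) \left(-1\right) \left(-3 + 2 \left(-3\right) \left(-1\right)\right)\right)^{2} - 3 \cdot 2 \cdot 2 \left(-3\right) \left(-1\right) \left(-3 + 2 \left(-3\right) \left(-1\right)\right)\right) = 6 \left(-4 - \left(2 \cdot 6 \left(-3 + 6\right)\right)^{2} - 3 \cdot 2 \cdot 6 \left(-3 + 6\right)\right) = 6 \left(-4 - \left(2 \cdot 6 \cdot 3\right)^{2} - 3 \cdot 2 \cdot 6 \cdot 3\right) = 6 \left(-4 - 36^{2} - 108\right) = 6 \left(-4 - 1296 - 108\right) = 6 \left(-1408\right) = -8448$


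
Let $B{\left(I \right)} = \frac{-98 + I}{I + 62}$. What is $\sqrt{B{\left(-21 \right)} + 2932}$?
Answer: $\frac{\sqrt{4923813}}{41} \approx 54.121$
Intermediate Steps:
$B{\left(I \right)} = \frac{-98 + I}{62 + I}$
$\sqrt{B{\left(-21 \right)} + 2932} = \sqrt{\frac{-98 - 21}{62 - 21} + 2932} = \sqrt{\frac{1}{41} \left(-119\right) + 2932} = \sqrt{- \frac{119}{41} + 2932} = \sqrt{\frac{120093}{41}} = \frac{\sqrt{4923813}}{41}$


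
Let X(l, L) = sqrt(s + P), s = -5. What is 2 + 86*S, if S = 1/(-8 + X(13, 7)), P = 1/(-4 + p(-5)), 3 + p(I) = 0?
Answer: (-245*I + 6*sqrt(7))/(3*sqrt(7) + 28*I) ≈ -7.9504 - 2.8207*I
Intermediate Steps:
p(I) = -3 (p(I) = -3 + 0 = -3)
P = -1/7 (P = 1/(-4 - 3) = 1/(-7) = -1/7 ≈ -0.14286)
X(l, L) = 6*I*sqrt(7)/7 (X(l, L) = sqrt(-5 - 1/7) = sqrt(-36/7) = 6*I*sqrt(7)/7)
S = 1/(-8 + 6*I*sqrt(7)/7) ≈ -0.1157 - 0.032799*I
2 + 86*S = 2 + 86*(-14/121 - 3*I*sqrt(7)/242) = 2 + (-1204/121 - 129*I*sqrt(7)/121) = -962/121 - 129*I*sqrt(7)/121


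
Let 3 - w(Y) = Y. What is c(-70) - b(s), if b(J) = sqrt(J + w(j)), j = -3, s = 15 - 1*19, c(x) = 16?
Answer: 16 - sqrt(2) ≈ 14.586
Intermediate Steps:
s = -4 (s = 15 - 19 = -4)
w(Y) = 3 - Y
b(J) = sqrt(6 + J) (b(J) = sqrt(J + (3 - 1*(-3))) = sqrt(J + (3 + 3)) = sqrt(J + 6) = sqrt(6 + J))
c(-70) - b(s) = 16 - sqrt(6 - 4) = 16 - sqrt(2)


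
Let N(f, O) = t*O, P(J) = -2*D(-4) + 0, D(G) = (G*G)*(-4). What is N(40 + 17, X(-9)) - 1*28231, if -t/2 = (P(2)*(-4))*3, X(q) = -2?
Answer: -34375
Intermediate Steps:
D(G) = -4*G² (D(G) = G²*(-4) = -4*G²)
P(J) = 128 (P(J) = -(-8)*(-4)² + 0 = -(-8)*16 + 0 = -2*(-64) + 0 = 128 + 0 = 128)
t = 3072 (t = -2*128*(-4)*3 = -(-1024)*3 = -2*(-1536) = 3072)
N(f, O) = 3072*O
N(40 + 17, X(-9)) - 1*28231 = 3072*(-2) - 1*28231 = -6144 - 28231 = -34375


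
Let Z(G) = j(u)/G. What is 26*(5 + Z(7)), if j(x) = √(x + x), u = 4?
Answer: 130 + 52*√2/7 ≈ 140.51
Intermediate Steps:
j(x) = √2*√x (j(x) = √(2*x) = √2*√x)
Z(G) = 2*√2/G (Z(G) = (√2*√4)/G = (√2*2)/G = (2*√2)/G = 2*√2/G)
26*(5 + Z(7)) = 26*(5 + 2*√2/7) = 130 + 52*√2/7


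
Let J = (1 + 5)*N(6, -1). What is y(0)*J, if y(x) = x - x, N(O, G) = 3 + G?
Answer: 0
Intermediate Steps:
J = 12 (J = (1 + 5)*(3 - 1) = 6*2 = 12)
y(x) = 0
y(0)*J = 0*12 = 0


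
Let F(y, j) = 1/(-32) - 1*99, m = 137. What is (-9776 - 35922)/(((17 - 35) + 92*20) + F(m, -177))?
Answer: -1462336/55135 ≈ -26.523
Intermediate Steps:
F(y, j) = -3169/32 (F(y, j) = -1/32 - 99 = -3169/32)
(-9776 - 35922)/(((17 - 35) + 92*20) + F(m, -177)) = (-9776 - 35922)/(((17 - 35) + 92*20) - 3169/32) = -45698/((-18 + 1840) - 3169/32) = -45698/(1822 - 3169/32) = -45698/55135/32 = -45698*32/55135 = -1462336/55135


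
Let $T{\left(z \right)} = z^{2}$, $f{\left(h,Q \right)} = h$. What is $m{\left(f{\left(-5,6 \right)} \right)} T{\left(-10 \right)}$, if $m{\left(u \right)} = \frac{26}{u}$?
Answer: $-520$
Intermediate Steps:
$m{\left(f{\left(-5,6 \right)} \right)} T{\left(-10 \right)} = \frac{26}{-5} \left(-10\right)^{2} = 26 \left(- \frac{1}{5}\right) 100 = \left(- \frac{26}{5}\right) 100 = -520$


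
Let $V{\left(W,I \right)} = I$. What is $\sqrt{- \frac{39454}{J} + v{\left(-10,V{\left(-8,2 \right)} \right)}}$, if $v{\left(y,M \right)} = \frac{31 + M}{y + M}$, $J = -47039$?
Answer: $\frac{i \sqrt{116342029090}}{188156} \approx 1.8128 i$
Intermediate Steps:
$v{\left(y,M \right)} = \frac{31 + M}{M + y}$
$\sqrt{- \frac{39454}{J} + v{\left(-10,V{\left(-8,2 \right)} \right)}} = \sqrt{- \frac{39454}{-47039} + \frac{31 + 2}{2 - 10}} = \sqrt{\left(-39454\right) \left(- \frac{1}{47039}\right) + \frac{1}{-8} \cdot 33} = \sqrt{\frac{39454}{47039} - \frac{33}{8}} = \sqrt{- \frac{1236655}{376312}} = \frac{i \sqrt{116342029090}}{188156}$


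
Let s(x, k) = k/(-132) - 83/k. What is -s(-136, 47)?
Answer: 13165/6204 ≈ 2.1220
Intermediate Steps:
s(x, k) = -83/k - k/132 (s(x, k) = k*(-1/132) - 83/k = -k/132 - 83/k = -83/k - k/132)
-s(-136, 47) = -(-83/47 - 1/132*47) = -(-83*1/47 - 47/132) = -(-83/47 - 47/132) = -1*(-13165/6204) = 13165/6204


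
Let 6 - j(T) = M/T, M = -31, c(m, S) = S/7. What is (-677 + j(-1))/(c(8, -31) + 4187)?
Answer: -2457/14639 ≈ -0.16784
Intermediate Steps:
c(m, S) = S/7 (c(m, S) = S*(⅐) = S/7)
j(T) = 6 + 31/T (j(T) = 6 - (-31)/T = 6 + 31/T)
(-677 + j(-1))/(c(8, -31) + 4187) = (-677 + (6 + 31/(-1)))/((⅐)*(-31) + 4187) = (-677 + (6 + 31*(-1)))/(-31/7 + 4187) = (-677 + (6 - 31))/(29278/7) = (-677 - 25)*(7/29278) = -702*7/29278 = -2457/14639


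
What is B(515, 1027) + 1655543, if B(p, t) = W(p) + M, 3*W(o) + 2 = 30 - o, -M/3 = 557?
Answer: 4961129/3 ≈ 1.6537e+6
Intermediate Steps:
M = -1671 (M = -3*557 = -1671)
W(o) = 28/3 - o/3 (W(o) = -2/3 + (30 - o)/3 = -2/3 + (10 - o/3) = 28/3 - o/3)
B(p, t) = -4985/3 - p/3 (B(p, t) = (28/3 - p/3) - 1671 = -4985/3 - p/3)
B(515, 1027) + 1655543 = (-4985/3 - 1/3*515) + 1655543 = (-4985/3 - 515/3) + 1655543 = -5500/3 + 1655543 = 4961129/3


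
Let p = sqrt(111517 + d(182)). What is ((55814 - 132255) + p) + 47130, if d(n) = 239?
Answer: -29311 + 2*sqrt(27939) ≈ -28977.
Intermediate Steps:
p = 2*sqrt(27939) (p = sqrt(111517 + 239) = sqrt(111756) = 2*sqrt(27939) ≈ 334.30)
((55814 - 132255) + p) + 47130 = ((55814 - 132255) + 2*sqrt(27939)) + 47130 = (-76441 + 2*sqrt(27939)) + 47130 = -29311 + 2*sqrt(27939)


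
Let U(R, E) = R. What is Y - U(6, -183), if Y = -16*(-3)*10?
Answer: 474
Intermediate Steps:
Y = 480 (Y = 48*10 = 480)
Y - U(6, -183) = 480 - 1*6 = 480 - 6 = 474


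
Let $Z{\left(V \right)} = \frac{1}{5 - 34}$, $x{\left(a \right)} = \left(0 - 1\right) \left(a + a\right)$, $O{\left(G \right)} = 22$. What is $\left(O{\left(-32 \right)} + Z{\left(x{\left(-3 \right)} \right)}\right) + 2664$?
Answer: $\frac{77893}{29} \approx 2686.0$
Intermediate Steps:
$x{\left(a \right)} = - 2 a$
$Z{\left(V \right)} = - \frac{1}{29}$ ($Z{\left(V \right)} = \frac{1}{-29} = - \frac{1}{29}$)
$\left(O{\left(-32 \right)} + Z{\left(x{\left(-3 \right)} \right)}\right) + 2664 = \left(22 - \frac{1}{29}\right) + 2664 = \frac{637}{29} + 2664 = \frac{77893}{29}$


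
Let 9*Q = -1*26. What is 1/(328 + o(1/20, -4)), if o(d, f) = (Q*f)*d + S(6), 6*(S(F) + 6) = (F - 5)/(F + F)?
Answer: 120/38711 ≈ 0.0030999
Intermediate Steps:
Q = -26/9 (Q = (-1*26)/9 = (⅑)*(-26) = -26/9 ≈ -2.8889)
S(F) = -6 + (-5 + F)/(12*F) (S(F) = -6 + ((F - 5)/(F + F))/6 = -6 + ((-5 + F)/((2*F)))/6 = -6 + ((-5 + F)*(1/(2*F)))/6 = -6 + ((-5 + F)/(2*F))/6 = -6 + (-5 + F)/(12*F))
o(d, f) = -431/72 - 26*d*f/9 (o(d, f) = (-26*f/9)*d + (1/12)*(-5 - 71*6)/6 = -26*d*f/9 + (1/12)*(⅙)*(-5 - 426) = -26*d*f/9 + (1/12)*(⅙)*(-431) = -26*d*f/9 - 431/72 = -431/72 - 26*d*f/9)
1/(328 + o(1/20, -4)) = 1/(328 + (-431/72 - 26/9*(-4)/20)) = 1/(328 + (-431/72 - 26/9*1/20*(-4))) = 1/(328 + (-431/72 + 26/45)) = 1/(328 - 649/120) = 1/(38711/120) = 120/38711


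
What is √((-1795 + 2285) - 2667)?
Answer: I*√2177 ≈ 46.658*I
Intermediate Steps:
√((-1795 + 2285) - 2667) = √(490 - 2667) = √(-2177) = I*√2177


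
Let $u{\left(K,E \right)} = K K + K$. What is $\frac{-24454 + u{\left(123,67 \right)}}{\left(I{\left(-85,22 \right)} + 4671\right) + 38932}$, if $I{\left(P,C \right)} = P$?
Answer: $- \frac{4601}{21759} \approx -0.21145$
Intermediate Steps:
$u{\left(K,E \right)} = K + K^{2}$ ($u{\left(K,E \right)} = K^{2} + K = K + K^{2}$)
$\frac{-24454 + u{\left(123,67 \right)}}{\left(I{\left(-85,22 \right)} + 4671\right) + 38932} = \frac{-24454 + 123 \left(1 + 123\right)}{\left(-85 + 4671\right) + 38932} = \frac{-24454 + 123 \cdot 124}{4586 + 38932} = \frac{-24454 + 15252}{43518} = \left(-9202\right) \frac{1}{43518} = - \frac{4601}{21759}$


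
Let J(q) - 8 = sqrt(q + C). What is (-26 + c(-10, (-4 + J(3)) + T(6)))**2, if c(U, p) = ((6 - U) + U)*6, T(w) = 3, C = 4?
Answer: 100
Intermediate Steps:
J(q) = 8 + sqrt(4 + q) (J(q) = 8 + sqrt(q + 4) = 8 + sqrt(4 + q))
c(U, p) = 36 (c(U, p) = 6*6 = 36)
(-26 + c(-10, (-4 + J(3)) + T(6)))**2 = (-26 + 36)**2 = 10**2 = 100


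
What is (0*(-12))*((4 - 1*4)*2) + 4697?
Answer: 4697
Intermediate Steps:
(0*(-12))*((4 - 1*4)*2) + 4697 = 0*((4 - 4)*2) + 4697 = 0*(0*2) + 4697 = 0*0 + 4697 = 0 + 4697 = 4697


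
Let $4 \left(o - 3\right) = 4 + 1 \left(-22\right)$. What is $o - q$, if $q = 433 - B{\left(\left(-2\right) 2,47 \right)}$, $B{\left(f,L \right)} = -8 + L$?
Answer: $- \frac{791}{2} \approx -395.5$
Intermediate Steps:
$q = 394$ ($q = 433 - \left(-8 + 47\right) = 433 - 39 = 394$)
$o = - \frac{3}{2}$ ($o = 3 + \frac{4 + 1 \left(-22\right)}{4} = 3 + \frac{4 - 22}{4} = 3 + \frac{1}{4} \left(-18\right) = 3 - \frac{9}{2} = - \frac{3}{2} \approx -1.5$)
$o - q = - \frac{3}{2} - 394 = - \frac{791}{2}$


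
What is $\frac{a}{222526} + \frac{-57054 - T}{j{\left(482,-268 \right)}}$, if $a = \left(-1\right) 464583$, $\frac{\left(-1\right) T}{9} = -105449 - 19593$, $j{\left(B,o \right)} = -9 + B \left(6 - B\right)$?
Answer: $\frac{156527475129}{51056587966} \approx 3.0658$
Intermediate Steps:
$T = 1125378$ ($T = - 9 \left(-105449 - 19593\right) = \left(-9\right) \left(-125042\right) = 1125378$)
$a = -464583$
$\frac{a}{222526} + \frac{-57054 - T}{j{\left(482,-268 \right)}} = - \frac{464583}{222526} + \frac{-57054 - 1125378}{-9 - 482^{2} + 6 \cdot 482} = \left(-464583\right) \frac{1}{222526} + \frac{-57054 - 1125378}{-9 - 232324 + 2892} = - \frac{464583}{222526} - \frac{1182432}{-9 - 232324 + 2892} = - \frac{464583}{222526} - \frac{1182432}{-229441} = - \frac{464583}{222526} - - \frac{1182432}{229441} = - \frac{464583}{222526} + \frac{1182432}{229441} = \frac{156527475129}{51056587966}$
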